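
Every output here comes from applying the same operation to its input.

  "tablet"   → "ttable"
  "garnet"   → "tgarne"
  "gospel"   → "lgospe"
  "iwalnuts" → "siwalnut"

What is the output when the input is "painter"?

In each case the input is transformed by: move the last character to the front.
Applying that to "painter" gives "rpainte".

rpainte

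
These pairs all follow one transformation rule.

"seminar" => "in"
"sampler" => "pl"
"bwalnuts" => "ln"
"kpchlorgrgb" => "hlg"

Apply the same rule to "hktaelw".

Each output is the input with this applied: swap each adjacent pair of characters (1↔2, 3↔4, ...), then keep one character in every 3, starting at position 3 (positions 3rd, 6th, 9th, ...).
Working it through for "hktaelw": intermediate "khatlew", final "ae".

ae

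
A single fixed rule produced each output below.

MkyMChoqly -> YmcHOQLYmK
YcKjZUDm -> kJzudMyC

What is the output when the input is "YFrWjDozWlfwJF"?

RwJdOZwLFWjfyf

In each case the input is transformed by: move the first 2 characters to the end (rotate left by 2), then flip the case of every letter.
On "YFrWjDozWlfwJF": the first step gives "rWjDozWlfwJFYF", and the second then gives "RwJdOZwLFWjfyf".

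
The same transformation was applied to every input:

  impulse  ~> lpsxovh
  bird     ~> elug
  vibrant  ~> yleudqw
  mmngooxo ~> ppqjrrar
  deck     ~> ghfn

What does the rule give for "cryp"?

fubs

In each case the input is transformed by: shift every letter 3 places forward in the alphabet (wrapping around).
Applying that to "cryp" gives "fubs".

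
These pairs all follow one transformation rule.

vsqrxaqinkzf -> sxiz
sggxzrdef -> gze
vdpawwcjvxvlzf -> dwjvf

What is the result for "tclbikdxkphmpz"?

The transformation: keep one character in every 3, starting at position 2 (positions 2nd, 5th, 8th, ...).
On "tclbikdxkphmpz" that produces "cixhz".

cixhz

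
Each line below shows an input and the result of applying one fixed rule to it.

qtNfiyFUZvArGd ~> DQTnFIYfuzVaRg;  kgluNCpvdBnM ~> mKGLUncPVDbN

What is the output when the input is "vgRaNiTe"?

EVGrAnIt

The pattern: flip the case of every letter, then move the last character to the front.
Starting from "vgRaNiTe": after the first operation, "VGrAnItE"; after the second, "EVGrAnIt".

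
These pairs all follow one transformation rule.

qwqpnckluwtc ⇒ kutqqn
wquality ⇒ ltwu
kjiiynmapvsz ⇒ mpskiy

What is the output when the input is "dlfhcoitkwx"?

What's happening: keep every other character starting from the first (positions 1st, 3rd, 5th, ...), then swap the front and back halves of the string.
Working it through for "dlfhcoitkwx": intermediate "dfcikx", final "ikxdfc".
(Check on "qwqpnckluwtc": → "qqnkut" → "kutqqn" ✓)

ikxdfc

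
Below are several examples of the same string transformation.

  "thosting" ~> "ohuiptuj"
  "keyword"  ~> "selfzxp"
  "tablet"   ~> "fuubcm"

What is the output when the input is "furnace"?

The rule is to shift every letter 1 place forward in the alphabet (wrapping around), then move the last 2 characters to the front (rotate right by 2).
Doing the same to "furnace": "dfgvsob".

dfgvsob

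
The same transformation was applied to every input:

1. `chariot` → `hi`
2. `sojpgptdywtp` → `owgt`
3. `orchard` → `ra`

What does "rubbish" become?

ui

The rule is to take characters alternately from the front and the back (1st, last, 2nd, 2nd-last, ...), then keep one character in every 3, starting at position 3 (positions 3rd, 6th, 9th, ...).
Applying that to "rubbish" gives "ui".
(Check on "orchard": → "odrrcah" → "ra" ✓)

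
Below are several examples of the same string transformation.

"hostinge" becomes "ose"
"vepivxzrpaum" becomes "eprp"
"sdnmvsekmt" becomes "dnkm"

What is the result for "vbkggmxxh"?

The pattern: swap each adjacent pair of characters (1↔2, 3↔4, ...), then keep one character in every 3, starting at position 1 (positions 1st, 4th, 7th, ...).
On "vbkggmxxh": the first step gives "bvgkmgxxh", and the second then gives "bkx".

bkx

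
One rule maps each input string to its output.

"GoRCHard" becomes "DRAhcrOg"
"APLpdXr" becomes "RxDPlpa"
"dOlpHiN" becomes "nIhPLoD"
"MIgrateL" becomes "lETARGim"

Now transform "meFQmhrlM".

mLRHMqfEM

The rule is to flip the case of every letter, then reverse the string.
Starting from "meFQmhrlM": after the first operation, "MEfqMHRLm"; after the second, "mLRHMqfEM".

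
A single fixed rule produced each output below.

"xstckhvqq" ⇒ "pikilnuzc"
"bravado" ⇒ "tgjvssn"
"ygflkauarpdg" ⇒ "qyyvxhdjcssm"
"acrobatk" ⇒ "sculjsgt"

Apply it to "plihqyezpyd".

hvdqahzriwq

The transformation: take characters alternately from the front and the back (1st, last, 2nd, 2nd-last, ...), then shift every letter 8 places backward in the alphabet (wrapping around).
Applying that to "plihqyezpyd" gives "hvdqahzriwq".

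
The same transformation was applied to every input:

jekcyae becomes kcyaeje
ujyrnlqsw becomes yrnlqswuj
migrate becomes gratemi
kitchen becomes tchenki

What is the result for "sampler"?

mplersa

Looking at the pairs, the operation is to move the first 2 characters to the end (rotate left by 2).
Doing the same to "sampler": "mplersa".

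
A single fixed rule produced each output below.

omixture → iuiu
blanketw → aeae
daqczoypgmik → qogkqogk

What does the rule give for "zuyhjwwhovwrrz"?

yworywor

Looking at the pairs, the operation is to keep one character in every 3, starting at position 3 (positions 3rd, 6th, 9th, ...), then write the whole string twice.
Starting from "zuyhjwwhovwrrz": after the first operation, "ywor"; after the second, "yworywor".
(Check on "daqczoypgmik": → "qogk" → "qogkqogk" ✓)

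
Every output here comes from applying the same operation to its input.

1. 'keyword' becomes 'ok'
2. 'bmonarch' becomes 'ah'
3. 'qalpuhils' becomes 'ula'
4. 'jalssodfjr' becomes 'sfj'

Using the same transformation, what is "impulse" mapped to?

li

Looking at the pairs, the operation is to move the first 2 characters to the end (rotate left by 2), then keep one character in every 3, starting at position 3 (positions 3rd, 6th, 9th, ...).
Applying that to "impulse" gives "li".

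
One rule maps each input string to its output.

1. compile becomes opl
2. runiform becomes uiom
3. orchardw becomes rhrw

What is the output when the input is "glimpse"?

The transformation: keep every other character starting from the second (positions 2nd, 4th, 6th, ...).
"glimpse" → "lms".

lms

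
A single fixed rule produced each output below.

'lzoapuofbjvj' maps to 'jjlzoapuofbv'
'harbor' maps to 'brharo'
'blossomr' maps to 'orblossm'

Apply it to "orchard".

In each case the input is transformed by: move the last 2 characters to the front (rotate right by 2), then swap the first and last characters.
Working it through for "orchard": intermediate "rdorcha", final "adorchr".
(Check on "harbor": → "orharb" → "brharo" ✓)

adorchr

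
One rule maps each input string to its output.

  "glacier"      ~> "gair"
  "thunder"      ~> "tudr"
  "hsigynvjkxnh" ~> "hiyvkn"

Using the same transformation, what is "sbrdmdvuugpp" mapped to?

The transformation: keep every other character starting from the first (positions 1st, 3rd, 5th, ...).
"sbrdmdvuugpp" → "srmvup".

srmvup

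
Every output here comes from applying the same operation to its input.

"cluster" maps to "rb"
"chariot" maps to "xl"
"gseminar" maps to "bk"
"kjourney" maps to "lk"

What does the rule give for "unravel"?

Looking at the pairs, the operation is to keep one character in every 3, starting at position 3 (positions 3rd, 6th, 9th, ...), then shift every letter 3 places backward in the alphabet (wrapping around).
Working it through for "unravel": intermediate "re", final "ob".

ob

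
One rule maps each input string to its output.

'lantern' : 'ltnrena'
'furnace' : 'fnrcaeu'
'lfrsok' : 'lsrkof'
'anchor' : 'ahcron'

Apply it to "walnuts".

wnltusa

Each output is the input with this applied: swap each adjacent pair of characters (1↔2, 3↔4, ...), then move the first character to the end.
Starting from "walnuts": after the first operation, "awnltus"; after the second, "wnltusa".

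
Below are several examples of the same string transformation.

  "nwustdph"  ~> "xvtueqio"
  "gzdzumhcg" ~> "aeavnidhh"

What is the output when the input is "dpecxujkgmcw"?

qfdyvklhndxe

The pattern: shift every letter 1 place forward in the alphabet (wrapping around), then move the first character to the end.
Starting from "dpecxujkgmcw": after the first operation, "eqfdyvklhndx"; after the second, "qfdyvklhndxe".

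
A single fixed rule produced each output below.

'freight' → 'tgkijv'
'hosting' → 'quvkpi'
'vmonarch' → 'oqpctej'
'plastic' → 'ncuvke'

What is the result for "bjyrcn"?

The rule is to shift every letter 2 places forward in the alphabet (wrapping around), then delete the first character.
"bjyrcn" → "dlatep" → "latep".
(Check on "plastic": → "rncuvke" → "ncuvke" ✓)

latep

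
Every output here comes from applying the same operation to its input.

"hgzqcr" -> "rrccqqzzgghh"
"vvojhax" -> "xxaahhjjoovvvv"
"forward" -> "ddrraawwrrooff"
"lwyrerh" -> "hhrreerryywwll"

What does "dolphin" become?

Each output is the input with this applied: double every character, then reverse the string.
Working it through for "dolphin": intermediate "ddoollpphhiinn", final "nniihhpplloodd".

nniihhpplloodd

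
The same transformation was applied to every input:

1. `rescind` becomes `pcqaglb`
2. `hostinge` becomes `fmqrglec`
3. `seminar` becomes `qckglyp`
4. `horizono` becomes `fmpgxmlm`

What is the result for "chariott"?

afypgmrr

Each output is the input with this applied: shift every letter 2 places backward in the alphabet (wrapping around).
So "chariott" becomes "afypgmrr".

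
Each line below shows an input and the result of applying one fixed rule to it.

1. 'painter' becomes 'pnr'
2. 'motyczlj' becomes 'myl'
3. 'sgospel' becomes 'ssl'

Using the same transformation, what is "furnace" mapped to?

Each output is the input with this applied: keep one character in every 3, starting at position 1 (positions 1st, 4th, 7th, ...).
Applying that to "furnace" gives "fne".

fne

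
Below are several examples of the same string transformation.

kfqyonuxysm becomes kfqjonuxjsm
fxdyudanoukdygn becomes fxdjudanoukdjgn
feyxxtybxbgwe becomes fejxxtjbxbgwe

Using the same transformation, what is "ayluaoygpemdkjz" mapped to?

ajluaojgpemdkjz

The rule is to replace every "y" with "j".
Applying that to "ayluaoygpemdkjz" gives "ajluaojgpemdkjz".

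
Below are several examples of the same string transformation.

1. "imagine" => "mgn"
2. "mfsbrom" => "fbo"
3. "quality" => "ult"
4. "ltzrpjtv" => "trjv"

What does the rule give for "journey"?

Each output is the input with this applied: keep every other character starting from the second (positions 2nd, 4th, 6th, ...).
Doing the same to "journey": "ore".

ore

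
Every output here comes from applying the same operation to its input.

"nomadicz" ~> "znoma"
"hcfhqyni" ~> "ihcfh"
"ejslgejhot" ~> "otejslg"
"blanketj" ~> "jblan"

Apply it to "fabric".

fab

The rule is to swap the front and back halves of the string, then delete the first 3 characters.
On "fabric": the first step gives "ricfab", and the second then gives "fab".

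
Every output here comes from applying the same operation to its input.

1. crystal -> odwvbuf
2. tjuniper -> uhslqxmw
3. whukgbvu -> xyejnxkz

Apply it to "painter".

uhwqlds

Each output is the input with this applied: shift every letter 3 places forward in the alphabet (wrapping around), then reverse the string.
"painter" → "uhwqlds".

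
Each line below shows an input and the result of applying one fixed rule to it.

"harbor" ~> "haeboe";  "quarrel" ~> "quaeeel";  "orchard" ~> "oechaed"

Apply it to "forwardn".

The pattern: replace every "r" with "e".
"forwardn" → "foewaedn".

foewaedn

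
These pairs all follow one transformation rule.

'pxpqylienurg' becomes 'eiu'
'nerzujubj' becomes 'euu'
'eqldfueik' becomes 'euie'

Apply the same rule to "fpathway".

aa

Each output is the input with this applied: swap each adjacent pair of characters (1↔2, 3↔4, ...), then keep only the vowels.
"fpathway" → "pftawhya" → "aa".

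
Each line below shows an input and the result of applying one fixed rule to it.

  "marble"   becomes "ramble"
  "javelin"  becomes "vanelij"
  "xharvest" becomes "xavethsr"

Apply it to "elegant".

The transformation: sort the characters into reverse alphabetical order, then take characters alternately from the front and the back (1st, last, 2nd, 2nd-last, ...).
For "elegant", step one produces "tnlgeea"; step two turns that into "taneleg".

taneleg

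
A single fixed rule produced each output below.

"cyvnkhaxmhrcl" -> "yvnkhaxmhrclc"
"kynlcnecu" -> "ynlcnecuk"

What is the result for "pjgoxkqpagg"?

jgoxkqpaggp

What's happening: move the first character to the end.
"pjgoxkqpagg" → "jgoxkqpaggp".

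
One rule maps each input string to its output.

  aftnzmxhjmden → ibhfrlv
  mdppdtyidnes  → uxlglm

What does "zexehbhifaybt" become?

hfppngb

The pattern: shift every letter 8 places forward in the alphabet (wrapping around), then keep every other character starting from the first (positions 1st, 3rd, 5th, ...).
For "zexehbhifaybt" the result is "hfppngb".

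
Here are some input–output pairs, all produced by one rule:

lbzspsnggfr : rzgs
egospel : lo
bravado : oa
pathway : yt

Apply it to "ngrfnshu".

Rule — take characters alternately from the front and the back (1st, last, 2nd, 2nd-last, ...), then keep one character in every 3, starting at position 2 (positions 2nd, 5th, 8th, ...).
For "ngrfnshu", step one produces "nughrsfn"; step two turns that into "urn".

urn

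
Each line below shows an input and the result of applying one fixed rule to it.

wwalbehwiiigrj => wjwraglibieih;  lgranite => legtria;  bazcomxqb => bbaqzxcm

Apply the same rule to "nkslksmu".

nukmssl

What's happening: take characters alternately from the front and the back (1st, last, 2nd, 2nd-last, ...), then delete the last character.
"nkslksmu" → "nukmsslk" → "nukmssl".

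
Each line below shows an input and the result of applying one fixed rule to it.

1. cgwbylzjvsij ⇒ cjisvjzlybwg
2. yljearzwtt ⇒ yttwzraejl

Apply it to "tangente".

tetnegna

The rule is to reverse the string, then move the last character to the front.
Starting from "tangente": after the first operation, "etnegnat"; after the second, "tetnegna".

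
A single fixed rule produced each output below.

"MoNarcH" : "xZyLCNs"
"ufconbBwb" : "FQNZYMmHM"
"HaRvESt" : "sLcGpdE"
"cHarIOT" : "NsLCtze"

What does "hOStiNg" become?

Looking at the pairs, the operation is to shift every letter 11 places forward in the alphabet (wrapping around), then flip the case of every letter.
So "hOStiNg" becomes "SzdETyR".

SzdETyR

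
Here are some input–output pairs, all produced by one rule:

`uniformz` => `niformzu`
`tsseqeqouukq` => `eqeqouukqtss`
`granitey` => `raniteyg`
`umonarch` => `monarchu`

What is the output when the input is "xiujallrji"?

ujallrjixi

The rule is to swap the front and back halves of the string, then move the last 3 characters to the front (rotate right by 3).
Starting from "xiujallrji": after the first operation, "llrjixiuja"; after the second, "ujallrjixi".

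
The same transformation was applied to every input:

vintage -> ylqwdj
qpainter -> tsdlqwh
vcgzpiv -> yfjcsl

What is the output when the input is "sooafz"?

Looking at the pairs, the operation is to delete the last character, then shift every letter 3 places forward in the alphabet (wrapping around).
Starting from "sooafz": after the first operation, "sooaf"; after the second, "vrrdi".

vrrdi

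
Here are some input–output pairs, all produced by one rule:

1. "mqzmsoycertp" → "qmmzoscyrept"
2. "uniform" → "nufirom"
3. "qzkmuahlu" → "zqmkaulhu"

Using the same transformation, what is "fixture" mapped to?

In each case the input is transformed by: swap each adjacent pair of characters (1↔2, 3↔4, ...).
Doing the same to "fixture": "iftxrue".

iftxrue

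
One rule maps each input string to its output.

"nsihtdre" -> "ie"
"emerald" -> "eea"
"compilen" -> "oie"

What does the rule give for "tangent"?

The transformation: keep only the vowels.
For "tangent" the result is "ae".

ae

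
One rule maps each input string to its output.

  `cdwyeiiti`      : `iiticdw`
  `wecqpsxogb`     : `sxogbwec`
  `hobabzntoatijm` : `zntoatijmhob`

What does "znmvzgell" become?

gellznm

Each output is the input with this applied: move the first 3 characters to the end (rotate left by 3), then delete the first 2 characters.
Starting from "znmvzgell": after the first operation, "vzgellznm"; after the second, "gellznm".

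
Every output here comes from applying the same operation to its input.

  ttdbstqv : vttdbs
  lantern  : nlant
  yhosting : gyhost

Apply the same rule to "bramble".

Rule — move the last character to the front, then delete the last 2 characters.
On "bramble": the first step gives "ebrambl", and the second then gives "ebram".

ebram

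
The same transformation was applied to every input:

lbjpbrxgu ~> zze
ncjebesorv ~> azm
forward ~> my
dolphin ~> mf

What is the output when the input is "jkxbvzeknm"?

iti

The pattern: keep one character in every 3, starting at position 2 (positions 2nd, 5th, 8th, ...), then shift every letter 2 places backward in the alphabet (wrapping around).
For "jkxbvzeknm", step one produces "kvk"; step two turns that into "iti".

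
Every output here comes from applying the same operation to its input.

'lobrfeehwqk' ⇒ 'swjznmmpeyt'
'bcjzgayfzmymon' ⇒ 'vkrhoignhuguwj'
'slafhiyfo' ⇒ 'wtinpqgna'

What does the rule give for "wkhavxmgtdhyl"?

tspidfuoblpge

Rule — swap the first and last characters, then shift every letter 8 places forward in the alphabet (wrapping around).
For "wkhavxmgtdhyl", step one produces "lkhavxmgtdhyw"; step two turns that into "tspidfuoblpge".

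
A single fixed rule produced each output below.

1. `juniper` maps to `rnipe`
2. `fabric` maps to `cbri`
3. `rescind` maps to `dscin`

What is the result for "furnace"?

ernac

The pattern: delete the first 2 characters, then move the last character to the front.
For "furnace", step one produces "rnace"; step two turns that into "ernac".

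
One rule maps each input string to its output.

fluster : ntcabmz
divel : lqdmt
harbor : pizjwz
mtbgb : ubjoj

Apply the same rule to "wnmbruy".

What's happening: shift every letter 8 places forward in the alphabet (wrapping around).
On "wnmbruy" that produces "evujzcg".

evujzcg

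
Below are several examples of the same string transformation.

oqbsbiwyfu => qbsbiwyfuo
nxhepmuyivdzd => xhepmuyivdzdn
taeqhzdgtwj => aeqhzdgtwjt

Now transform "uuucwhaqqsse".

uucwhaqqsseu

Rule — move the first character to the end.
On "uuucwhaqqsse" that produces "uucwhaqqsseu".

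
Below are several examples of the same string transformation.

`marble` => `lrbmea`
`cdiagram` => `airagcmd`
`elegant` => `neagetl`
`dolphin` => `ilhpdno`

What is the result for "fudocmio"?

idmocfou

What's happening: take characters alternately from the front and the back (1st, last, 2nd, 2nd-last, ...), then move the first 3 characters to the end (rotate left by 3).
On "fudocmio": the first step gives "fouidmoc", and the second then gives "idmocfou".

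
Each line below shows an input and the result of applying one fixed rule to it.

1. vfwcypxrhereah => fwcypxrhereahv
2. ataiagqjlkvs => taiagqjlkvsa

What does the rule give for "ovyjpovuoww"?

Rule — move the first character to the end.
For "ovyjpovuoww" the result is "vyjpovuowwo".

vyjpovuowwo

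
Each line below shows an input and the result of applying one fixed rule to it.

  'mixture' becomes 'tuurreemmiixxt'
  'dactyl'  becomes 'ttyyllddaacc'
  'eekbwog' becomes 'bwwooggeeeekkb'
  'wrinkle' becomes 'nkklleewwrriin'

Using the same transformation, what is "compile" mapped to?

The rule is to double every character, then swap the front and back halves of the string.
For "compile", step one produces "ccoommppiillee"; step two turns that into "piilleeccoommp".
(Check on "eekbwog": → "eeeekkbbwwoogg" → "bwwooggeeeekkb" ✓)

piilleeccoommp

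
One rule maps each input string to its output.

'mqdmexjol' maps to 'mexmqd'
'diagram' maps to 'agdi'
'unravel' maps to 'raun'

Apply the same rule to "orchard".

The rule is to delete the last 3 characters, then swap the front and back halves of the string.
On "orchard" that produces "chor".

chor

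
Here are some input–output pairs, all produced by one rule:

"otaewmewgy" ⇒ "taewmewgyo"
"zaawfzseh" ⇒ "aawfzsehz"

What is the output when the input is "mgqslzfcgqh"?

gqslzfcgqhm

What's happening: move the first character to the end.
Doing the same to "mgqslzfcgqh": "gqslzfcgqhm".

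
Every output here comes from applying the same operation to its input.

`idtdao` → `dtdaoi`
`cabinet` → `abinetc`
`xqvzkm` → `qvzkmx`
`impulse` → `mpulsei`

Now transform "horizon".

orizonh

The transformation: move the first character to the end.
Doing the same to "horizon": "orizonh".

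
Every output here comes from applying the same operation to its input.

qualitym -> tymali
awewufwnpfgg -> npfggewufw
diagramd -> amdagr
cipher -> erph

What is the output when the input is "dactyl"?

ylct

Rule — delete the first 2 characters, then swap the front and back halves of the string.
For "dactyl", step one produces "ctyl"; step two turns that into "ylct".
(Check on "cipher": → "pher" → "erph" ✓)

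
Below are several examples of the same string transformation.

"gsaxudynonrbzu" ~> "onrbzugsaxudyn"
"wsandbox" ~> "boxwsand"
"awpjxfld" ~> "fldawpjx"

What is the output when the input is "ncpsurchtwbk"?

htwbkncpsurc

What's happening: move the first character to the end, then swap the front and back halves of the string.
On "ncpsurchtwbk": the first step gives "cpsurchtwbkn", and the second then gives "htwbkncpsurc".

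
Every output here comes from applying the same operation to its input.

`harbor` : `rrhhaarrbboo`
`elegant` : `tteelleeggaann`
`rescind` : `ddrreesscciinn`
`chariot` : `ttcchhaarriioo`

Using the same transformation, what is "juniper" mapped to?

rrjjuunniippee

What's happening: double every character, then move the last 2 characters to the front (rotate right by 2).
Starting from "juniper": after the first operation, "jjuunniippeerr"; after the second, "rrjjuunniippee".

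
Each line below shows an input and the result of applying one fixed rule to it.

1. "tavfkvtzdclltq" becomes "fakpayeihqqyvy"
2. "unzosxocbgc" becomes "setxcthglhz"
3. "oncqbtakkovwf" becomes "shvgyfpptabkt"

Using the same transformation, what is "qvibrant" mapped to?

angwfsyv

In each case the input is transformed by: shift every letter 5 places forward in the alphabet (wrapping around), then move the first character to the end.
"qvibrant" → "angwfsyv".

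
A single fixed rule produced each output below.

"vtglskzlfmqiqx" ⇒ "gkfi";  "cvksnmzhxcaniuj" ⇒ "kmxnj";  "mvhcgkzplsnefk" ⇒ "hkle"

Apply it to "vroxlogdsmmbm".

oosb

Each output is the input with this applied: keep one character in every 3, starting at position 3 (positions 3rd, 6th, 9th, ...).
Applying that to "vroxlogdsmmbm" gives "oosb".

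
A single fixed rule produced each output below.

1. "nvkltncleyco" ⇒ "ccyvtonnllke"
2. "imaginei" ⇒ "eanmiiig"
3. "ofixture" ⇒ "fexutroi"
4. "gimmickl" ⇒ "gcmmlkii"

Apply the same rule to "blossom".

lbssoom

What's happening: sort the characters into reverse alphabetical order, then move the last 2 characters to the front (rotate right by 2).
Starting from "blossom": after the first operation, "ssoomlb"; after the second, "lbssoom".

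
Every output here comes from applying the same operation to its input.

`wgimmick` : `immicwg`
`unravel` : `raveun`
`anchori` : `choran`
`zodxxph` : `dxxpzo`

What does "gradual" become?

aduagr

Rule — delete the last character, then move the first 2 characters to the end (rotate left by 2).
Working it through for "gradual": intermediate "gradua", final "aduagr".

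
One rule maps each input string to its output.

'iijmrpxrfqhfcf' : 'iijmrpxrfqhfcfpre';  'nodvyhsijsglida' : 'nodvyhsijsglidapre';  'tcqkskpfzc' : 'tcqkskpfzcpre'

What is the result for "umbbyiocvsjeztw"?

umbbyiocvsjeztwpre

What's happening: append "pre".
For "umbbyiocvsjeztw" the result is "umbbyiocvsjeztwpre".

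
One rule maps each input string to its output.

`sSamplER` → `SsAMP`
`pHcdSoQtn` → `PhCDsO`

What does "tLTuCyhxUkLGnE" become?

TltUcYHXuKl

What's happening: delete the last 3 characters, then flip the case of every letter.
Starting from "tLTuCyhxUkLGnE": after the first operation, "tLTuCyhxUkL"; after the second, "TltUcYHXuKl".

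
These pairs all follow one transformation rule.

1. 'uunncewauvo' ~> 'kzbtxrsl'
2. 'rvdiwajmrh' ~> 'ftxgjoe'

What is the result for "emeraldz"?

oxiaw

In each case the input is transformed by: shift every letter 3 places backward in the alphabet (wrapping around), then delete the first 3 characters.
On "emeraldz": the first step gives "bjboxiaw", and the second then gives "oxiaw".
(Check on "uunncewauvo": → "rrkkzbtxrsl" → "kzbtxrsl" ✓)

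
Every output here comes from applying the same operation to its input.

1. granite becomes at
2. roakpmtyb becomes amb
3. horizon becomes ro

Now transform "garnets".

Looking at the pairs, the operation is to keep one character in every 3, starting at position 3 (positions 3rd, 6th, 9th, ...).
So "garnets" becomes "rt".

rt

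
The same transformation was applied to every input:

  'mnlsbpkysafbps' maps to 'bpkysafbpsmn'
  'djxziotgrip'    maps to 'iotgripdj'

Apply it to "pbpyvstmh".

vstmhpb

Looking at the pairs, the operation is to move the first 2 characters to the end (rotate left by 2), then delete the first 2 characters.
On "pbpyvstmh": the first step gives "pyvstmhpb", and the second then gives "vstmhpb".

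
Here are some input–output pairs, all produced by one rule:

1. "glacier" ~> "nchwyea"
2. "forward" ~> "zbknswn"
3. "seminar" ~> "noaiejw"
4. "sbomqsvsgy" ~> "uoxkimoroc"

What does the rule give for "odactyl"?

hkzwypu

Each output is the input with this applied: shift every letter 4 places backward in the alphabet (wrapping around), then move the last character to the front.
For "odactyl", step one produces "kzwypuh"; step two turns that into "hkzwypu".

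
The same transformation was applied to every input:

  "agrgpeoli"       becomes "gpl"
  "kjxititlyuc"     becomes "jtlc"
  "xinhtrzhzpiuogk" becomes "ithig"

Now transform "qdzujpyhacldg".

Looking at the pairs, the operation is to keep one character in every 3, starting at position 2 (positions 2nd, 5th, 8th, ...).
Applying that to "qdzujpyhacldg" gives "djhl".

djhl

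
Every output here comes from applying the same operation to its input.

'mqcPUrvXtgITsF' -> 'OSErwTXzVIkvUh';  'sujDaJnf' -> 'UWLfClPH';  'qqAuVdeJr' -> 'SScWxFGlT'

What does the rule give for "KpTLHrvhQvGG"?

Each output is the input with this applied: flip the case of every letter, then shift every letter 2 places forward in the alphabet (wrapping around).
Applying both steps to "KpTLHrvhQvGG": "kPtlhRVHqVgg", then "mRvnjTXJsXii".

mRvnjTXJsXii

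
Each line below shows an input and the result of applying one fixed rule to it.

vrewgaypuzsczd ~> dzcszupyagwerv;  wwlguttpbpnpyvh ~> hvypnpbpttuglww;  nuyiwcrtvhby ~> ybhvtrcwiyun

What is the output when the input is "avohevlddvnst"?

tsnvddlvehova

Rule — reverse the string.
Doing the same to "avohevlddvnst": "tsnvddlvehova".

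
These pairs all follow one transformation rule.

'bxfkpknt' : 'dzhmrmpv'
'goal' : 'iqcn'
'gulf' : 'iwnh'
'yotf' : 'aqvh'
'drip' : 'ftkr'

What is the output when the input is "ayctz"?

The transformation: shift every letter 2 places forward in the alphabet (wrapping around).
Doing the same to "ayctz": "caevb".

caevb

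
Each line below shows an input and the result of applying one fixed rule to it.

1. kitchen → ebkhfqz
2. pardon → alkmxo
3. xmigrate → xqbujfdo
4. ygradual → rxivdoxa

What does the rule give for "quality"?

fqvnrxi

Looking at the pairs, the operation is to shift every letter 3 places backward in the alphabet (wrapping around), then move the last 3 characters to the front (rotate right by 3).
So "quality" becomes "fqvnrxi".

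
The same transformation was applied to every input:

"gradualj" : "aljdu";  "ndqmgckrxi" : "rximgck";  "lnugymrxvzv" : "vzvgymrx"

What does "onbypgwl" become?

gwlyp

Rule — delete the first 3 characters, then move the last 3 characters to the front (rotate right by 3).
Working it through for "onbypgwl": intermediate "ypgwl", final "gwlyp".
(Check on "ndqmgckrxi": → "mgckrxi" → "rximgck" ✓)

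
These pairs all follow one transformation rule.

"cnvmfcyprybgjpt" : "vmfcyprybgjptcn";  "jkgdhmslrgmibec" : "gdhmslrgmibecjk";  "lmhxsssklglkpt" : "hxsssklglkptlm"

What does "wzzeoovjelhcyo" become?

zeoovjelhcyowz

The transformation: move the first 2 characters to the end (rotate left by 2).
On "wzzeoovjelhcyo" that produces "zeoovjelhcyowz".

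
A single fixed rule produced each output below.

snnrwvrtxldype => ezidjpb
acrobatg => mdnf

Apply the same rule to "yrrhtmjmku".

kdfvw

Each output is the input with this applied: keep every other character starting from the first (positions 1st, 3rd, 5th, ...), then shift every letter 12 places forward in the alphabet (wrapping around).
For "yrrhtmjmku", step one produces "yrtjk"; step two turns that into "kdfvw".
(Check on "snnrwvrtxldype": → "snwrxdp" → "ezidjpb" ✓)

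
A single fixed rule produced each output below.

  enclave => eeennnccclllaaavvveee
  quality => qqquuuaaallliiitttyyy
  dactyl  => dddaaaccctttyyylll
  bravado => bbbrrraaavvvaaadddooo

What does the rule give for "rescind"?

What's happening: repeat every character 3 times.
So "rescind" becomes "rrreeesssccciiinnnddd".

rrreeesssccciiinnnddd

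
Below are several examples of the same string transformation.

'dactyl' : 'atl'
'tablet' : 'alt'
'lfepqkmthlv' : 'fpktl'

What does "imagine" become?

mgn

What's happening: keep every other character starting from the second (positions 2nd, 4th, 6th, ...).
For "imagine" the result is "mgn".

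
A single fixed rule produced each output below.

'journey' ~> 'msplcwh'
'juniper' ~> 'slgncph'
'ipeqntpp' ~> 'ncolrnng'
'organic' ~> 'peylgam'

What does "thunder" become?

The transformation: move the first character to the end, then shift every letter 2 places backward in the alphabet (wrapping around).
Applying both steps to "thunder": "hundert", then "fslbcpr".

fslbcpr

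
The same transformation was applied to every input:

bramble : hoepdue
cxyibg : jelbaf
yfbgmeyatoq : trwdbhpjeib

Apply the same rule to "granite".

In each case the input is transformed by: shift every letter 3 places forward in the alphabet (wrapping around), then reverse the string.
On "granite": the first step gives "judqlwh", and the second then gives "hwlqduj".

hwlqduj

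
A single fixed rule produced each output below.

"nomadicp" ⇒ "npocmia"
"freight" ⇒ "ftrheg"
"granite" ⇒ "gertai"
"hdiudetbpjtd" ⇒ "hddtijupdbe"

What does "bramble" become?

berlab

Rule — take characters alternately from the front and the back (1st, last, 2nd, 2nd-last, ...), then delete the last character.
Applying both steps to "bramble": "berlabm", then "berlab".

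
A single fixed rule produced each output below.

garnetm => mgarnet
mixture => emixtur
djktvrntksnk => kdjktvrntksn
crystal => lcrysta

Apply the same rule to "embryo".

oembry

What's happening: move the last character to the front.
For "embryo" the result is "oembry".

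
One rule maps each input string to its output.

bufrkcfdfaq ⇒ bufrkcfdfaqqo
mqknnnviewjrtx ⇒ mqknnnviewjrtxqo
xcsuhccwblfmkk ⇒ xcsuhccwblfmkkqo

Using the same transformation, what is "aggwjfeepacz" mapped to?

aggwjfeepaczqo

Each output is the input with this applied: append "qo".
For "aggwjfeepacz" the result is "aggwjfeepaczqo".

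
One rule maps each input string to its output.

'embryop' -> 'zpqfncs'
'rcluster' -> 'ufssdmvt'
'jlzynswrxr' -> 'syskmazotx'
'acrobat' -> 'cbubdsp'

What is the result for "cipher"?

In each case the input is transformed by: move the last 3 characters to the front (rotate right by 3), then shift every letter 1 place forward in the alphabet (wrapping around).
On "cipher": the first step gives "hercip", and the second then gives "ifsdjq".
(Check on "acrobat": → "batacro" → "cbubdsp" ✓)

ifsdjq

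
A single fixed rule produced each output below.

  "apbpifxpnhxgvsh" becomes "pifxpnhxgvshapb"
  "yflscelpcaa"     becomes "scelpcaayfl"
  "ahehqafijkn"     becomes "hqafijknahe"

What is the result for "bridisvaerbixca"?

The transformation: move the first 3 characters to the end (rotate left by 3).
On "bridisvaerbixca" that produces "disvaerbixcabri".

disvaerbixcabri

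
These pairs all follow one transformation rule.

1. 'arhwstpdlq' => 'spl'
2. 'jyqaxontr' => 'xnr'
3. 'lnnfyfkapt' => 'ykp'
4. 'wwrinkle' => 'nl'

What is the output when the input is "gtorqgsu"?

qs

What's happening: delete the first 3 characters, then keep every other character starting from the second (positions 2nd, 4th, 6th, ...).
On "gtorqgsu": the first step gives "rqgsu", and the second then gives "qs".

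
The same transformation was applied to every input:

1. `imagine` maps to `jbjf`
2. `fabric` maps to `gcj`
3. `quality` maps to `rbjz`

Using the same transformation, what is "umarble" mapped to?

The pattern: keep every other character starting from the first (positions 1st, 3rd, 5th, ...), then shift every letter 1 place forward in the alphabet (wrapping around).
Starting from "umarble": after the first operation, "uabe"; after the second, "vbcf".
(Check on "fabric": → "fbi" → "gcj" ✓)

vbcf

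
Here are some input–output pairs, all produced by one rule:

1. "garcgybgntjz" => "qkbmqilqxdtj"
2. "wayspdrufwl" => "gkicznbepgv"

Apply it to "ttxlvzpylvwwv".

ddhvfjzivfggf

What's happening: shift every letter 10 places forward in the alphabet (wrapping around).
Doing the same to "ttxlvzpylvwwv": "ddhvfjzivfggf".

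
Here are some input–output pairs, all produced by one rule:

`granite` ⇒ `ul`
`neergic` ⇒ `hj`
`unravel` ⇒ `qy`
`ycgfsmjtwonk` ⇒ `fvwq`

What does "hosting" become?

rl

Rule — keep one character in every 3, starting at position 2 (positions 2nd, 5th, 8th, ...), then shift every letter 3 places forward in the alphabet (wrapping around).
Applying both steps to "hosting": "oi", then "rl".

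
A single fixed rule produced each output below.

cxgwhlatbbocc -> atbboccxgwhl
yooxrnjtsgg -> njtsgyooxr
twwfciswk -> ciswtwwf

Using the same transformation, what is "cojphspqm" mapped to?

hspqcojp

Looking at the pairs, the operation is to delete the last character, then swap the front and back halves of the string.
Working it through for "cojphspqm": intermediate "cojphspq", final "hspqcojp".
(Check on "yooxrnjtsgg": → "yooxrnjtsg" → "njtsgyooxr" ✓)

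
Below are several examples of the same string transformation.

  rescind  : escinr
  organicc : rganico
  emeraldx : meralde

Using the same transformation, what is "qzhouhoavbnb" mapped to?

Looking at the pairs, the operation is to delete the last character, then move the first character to the end.
Working it through for "qzhouhoavbnb": intermediate "qzhouhoavbn", final "zhouhoavbnq".

zhouhoavbnq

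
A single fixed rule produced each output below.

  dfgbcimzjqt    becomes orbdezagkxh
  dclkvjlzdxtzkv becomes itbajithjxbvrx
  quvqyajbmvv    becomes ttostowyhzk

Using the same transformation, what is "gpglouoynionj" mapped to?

Each output is the input with this applied: shift every letter 2 places backward in the alphabet (wrapping around), then move the last 2 characters to the front (rotate right by 2).
Doing the same to "gpglouoynionj": "lhenejmsmwlgm".

lhenejmsmwlgm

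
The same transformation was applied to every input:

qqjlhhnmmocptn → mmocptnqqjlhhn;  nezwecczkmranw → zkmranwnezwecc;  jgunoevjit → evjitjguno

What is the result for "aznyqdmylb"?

What's happening: swap the front and back halves of the string.
So "aznyqdmylb" becomes "dmylbaznyq".

dmylbaznyq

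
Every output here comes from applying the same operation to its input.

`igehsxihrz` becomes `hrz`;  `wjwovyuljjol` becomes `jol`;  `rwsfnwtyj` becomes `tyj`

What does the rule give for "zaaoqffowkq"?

Each output is the input with this applied: keep only the last 3 characters.
Doing the same to "zaaoqffowkq": "wkq".

wkq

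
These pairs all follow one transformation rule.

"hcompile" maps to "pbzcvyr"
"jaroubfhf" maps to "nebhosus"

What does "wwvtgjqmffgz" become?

In each case the input is transformed by: delete the first character, then shift every letter 13 places forward in the alphabet (wrapping around) — i.e. ROT13.
Applying both steps to "wwvtgjqmffgz": "wvtgjqmffgz", then "jigtwdzsstm".

jigtwdzsstm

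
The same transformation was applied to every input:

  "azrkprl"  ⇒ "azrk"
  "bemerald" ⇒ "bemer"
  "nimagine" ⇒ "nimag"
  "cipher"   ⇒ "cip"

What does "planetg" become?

plan

What's happening: delete the last 3 characters.
On "planetg" that produces "plan".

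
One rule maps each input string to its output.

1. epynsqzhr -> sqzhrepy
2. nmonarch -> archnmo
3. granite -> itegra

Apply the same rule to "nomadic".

Rule — move the first 3 characters to the end (rotate left by 3), then delete the first character.
For "nomadic", step one produces "adicnom"; step two turns that into "dicnom".
(Check on "nmonarch": → "narchnmo" → "archnmo" ✓)

dicnom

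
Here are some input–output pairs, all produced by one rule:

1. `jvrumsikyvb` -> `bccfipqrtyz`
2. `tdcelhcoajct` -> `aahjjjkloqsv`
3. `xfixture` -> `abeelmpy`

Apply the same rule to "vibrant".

In each case the input is transformed by: shift every letter 7 places forward in the alphabet (wrapping around), then sort the characters into alphabetical order.
Working it through for "vibrant": intermediate "cpiyhua", final "achipuy".

achipuy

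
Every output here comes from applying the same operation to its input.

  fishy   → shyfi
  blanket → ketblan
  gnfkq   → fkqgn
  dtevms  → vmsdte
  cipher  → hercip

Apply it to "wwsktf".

The transformation: move the last 3 characters to the front (rotate right by 3).
Doing the same to "wwsktf": "ktfwws".

ktfwws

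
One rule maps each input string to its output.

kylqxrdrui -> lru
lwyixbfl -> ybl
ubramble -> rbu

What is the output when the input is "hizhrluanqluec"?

zlnuh

What's happening: move the first character to the end, then keep one character in every 3, starting at position 2 (positions 2nd, 5th, 8th, ...).
On "hizhrluanqluec": the first step gives "izhrluanqluech", and the second then gives "zlnuh".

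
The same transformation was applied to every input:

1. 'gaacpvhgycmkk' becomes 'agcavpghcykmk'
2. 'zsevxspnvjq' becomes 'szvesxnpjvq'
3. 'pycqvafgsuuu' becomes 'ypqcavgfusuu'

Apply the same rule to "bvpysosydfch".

vbyposysfdhc

Each output is the input with this applied: swap each adjacent pair of characters (1↔2, 3↔4, ...).
On "bvpysosydfch" that produces "vbyposysfdhc".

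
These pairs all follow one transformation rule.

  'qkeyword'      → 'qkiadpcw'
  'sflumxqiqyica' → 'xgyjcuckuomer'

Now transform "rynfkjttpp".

zrwvffbbdk

Looking at the pairs, the operation is to shift every letter 12 places forward in the alphabet (wrapping around), then move the first 2 characters to the end (rotate left by 2).
On "rynfkjttpp": the first step gives "dkzrwvffbb", and the second then gives "zrwvffbbdk".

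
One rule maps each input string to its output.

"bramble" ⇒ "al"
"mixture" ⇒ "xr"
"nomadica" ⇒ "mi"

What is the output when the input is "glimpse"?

What's happening: keep one character in every 3, starting at position 3 (positions 3rd, 6th, 9th, ...).
On "glimpse" that produces "is".

is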